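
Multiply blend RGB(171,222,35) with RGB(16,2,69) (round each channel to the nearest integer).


Multiply: C = A×B/255, rounded to nearest integer
R: 171×16/255 = 2736/255 ≈ 10.729 → 11
G: 222×2/255 = 444/255 ≈ 1.741 → 2
B: 35×69/255 = 2415/255 ≈ 9.471 → 9
= RGB(11, 2, 9)


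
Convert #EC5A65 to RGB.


EC → 236 (R)
5A → 90 (G)
65 → 101 (B)
= RGB(236, 90, 101)


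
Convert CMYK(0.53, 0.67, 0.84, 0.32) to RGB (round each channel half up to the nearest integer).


R = 255 × (1-C) × (1-K) = 255 × 0.47 × 0.68 = 81.498 → 81
G = 255 × (1-M) × (1-K) = 255 × 0.33 × 0.68 = 57.222 → 57
B = 255 × (1-Y) × (1-K) = 255 × 0.16 × 0.68 = 27.744 → 28
= RGB(81, 57, 28)


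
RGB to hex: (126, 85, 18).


R = 126 → 7E (hex)
G = 85 → 55 (hex)
B = 18 → 12 (hex)
Hex = #7E5512


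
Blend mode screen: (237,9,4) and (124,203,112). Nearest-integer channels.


Screen: C = 255 - (255-A)×(255-B)/255, rounded to nearest integer
R: 255 - (255-237)×(255-124)/255 = 255 - 2358/255 ≈ 255 - 9.247 = 245.753 → 246
G: 255 - (255-9)×(255-203)/255 = 255 - 12792/255 ≈ 255 - 50.165 = 204.835 → 205
B: 255 - (255-4)×(255-112)/255 = 255 - 35893/255 ≈ 255 - 140.757 = 114.243 → 114
= RGB(246, 205, 114)


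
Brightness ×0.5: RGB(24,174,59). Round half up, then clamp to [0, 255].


Multiply each channel by 0.5, round half up, clamp to [0, 255]
R: 24×0.5 = 12
G: 174×0.5 = 87
B: 59×0.5 = 29.5 → round → 30
= RGB(12, 87, 30)


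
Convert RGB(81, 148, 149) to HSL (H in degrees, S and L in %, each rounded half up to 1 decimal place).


Normalize: R'=81/255≈0.3176, G'=148/255≈0.5804, B'=149/255≈0.5843
Max=149/255, Min=81/255, Δ=Max-Min=68/255
L = (Max+Min)/2 = (149+81)/510 = 230/510 = 0.45098… → L = 45.1%
L ≤ 0.5 → S = Δ/(Max+Min) = 68/(149+81) = 68/230 = 0.29565… → S = 29.6%
(the 1/255 factors cancel in S and H, so raw channel differences can be used)
Max is B' → H = 60 × ((R-G)/Δ + 4) = 60 × ((81-148)/68 + 4)
  -67/68 + 4 = -0.9852… + 4 = 3.0147…
  H = 60 × 3.0147… = 180.882…° → H = 180.9°
= HSL(180.9°, 29.6%, 45.1%)


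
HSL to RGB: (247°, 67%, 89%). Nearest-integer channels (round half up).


H=247°, S=0.67, L=0.89
C = (1-|2L-1|)×S = (1-|0.78|)×0.67 = 0.1474
H' = H/60 = 247/60 ≈ 4.1167; X = C×(1-|H' mod 2 - 1|) ≈ 0.0172
m = L - C/2 = 0.89 - 0.0737 = 0.8163
Sector ⌊H'⌋ = 4 → (R',G',B') = (≈0.0172, 0.0, 0.1474)
RGB = ((R'+m)×255, (G'+m)×255, (B'+m)×255) = (212.54165, 208.1565, 245.7435)
Round half up → RGB(213, 208, 246)


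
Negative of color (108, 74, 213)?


Invert: (255-R, 255-G, 255-B)
R: 255-108 = 147
G: 255-74 = 181
B: 255-213 = 42
= RGB(147, 181, 42)


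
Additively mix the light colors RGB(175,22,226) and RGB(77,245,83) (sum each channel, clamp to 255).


Additive: each channel = min(255, C₁+C₂)
R: 175+77 = 252 → 252
G: 22+245 = 267 → 255
B: 226+83 = 309 → 255
= RGB(252, 255, 255)


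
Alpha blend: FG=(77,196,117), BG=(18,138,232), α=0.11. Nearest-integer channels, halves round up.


C = α×F + (1-α)×B, with 1-α = 0.89
R: 0.11×77 + 0.89×18 = 8.47 + 16.02 = 24.49 → 24
G: 0.11×196 + 0.89×138 = 21.56 + 122.82 = 144.38 → 144
B: 0.11×117 + 0.89×232 = 12.87 + 206.48 = 219.35 → 219
= RGB(24, 144, 219)


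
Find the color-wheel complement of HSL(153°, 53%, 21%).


Complement = opposite side of color wheel = hue + 180°
H' = (153 + 180) mod 360 = 333°
S and L unchanged.
= HSL(333°, 53%, 21%)


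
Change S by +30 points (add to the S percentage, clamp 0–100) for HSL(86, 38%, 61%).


Original S = 38%
Adjustment = +30 percentage points
New S = 38 + (30) = 68
Clamp to [0, 100] → 68
= HSL(86°, 68%, 61%)


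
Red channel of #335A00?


Color: #335A00
R = 33 = 51
G = 5A = 90
B = 00 = 0
Red = 51


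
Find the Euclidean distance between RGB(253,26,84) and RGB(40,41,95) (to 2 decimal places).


d = √[(R₁-R₂)² + (G₁-G₂)² + (B₁-B₂)²]
d = √[(253-40)² + (26-41)² + (84-95)²]
d = √[45369 + 225 + 121]
d = √45715
d ≈ 213.81


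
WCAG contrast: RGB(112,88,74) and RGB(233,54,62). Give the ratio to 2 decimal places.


Linearize each sRGB channel c=v/255: c/12.92 if c ≤ 0.04045 else ((c+0.055)/1.055)^2.4
L = 0.2126×R_lin + 0.7152×G_lin + 0.0722×B_lin
Color 1 (112,88,74):
  R=112: 112/255≈0.4392 > 0.04045 → ((0.4392+0.055)/1.055)^2.4 ≈ 0.16203
  G=88: 88/255≈0.3451 > 0.04045 → ((0.3451+0.055)/1.055)^2.4 ≈ 0.09759
  B=74: 74/255≈0.2902 > 0.04045 → ((0.2902+0.055)/1.055)^2.4 ≈ 0.06848
  L1 = 0.2126×0.16203 + 0.7152×0.09759 + 0.0722×0.06848 ≈ 0.10919
Color 2 (233,54,62):
  R=233: 233/255≈0.9137 > 0.04045 → ((0.9137+0.055)/1.055)^2.4 ≈ 0.81485
  G=54: 54/255≈0.2118 > 0.04045 → ((0.2118+0.055)/1.055)^2.4 ≈ 0.03689
  B=62: 62/255≈0.2431 > 0.04045 → ((0.2431+0.055)/1.055)^2.4 ≈ 0.04817
  L2 = 0.2126×0.81485 + 0.7152×0.03689 + 0.0722×0.04817 ≈ 0.20310
Lighter = 0.20310, Darker = 0.10919
Ratio = (L_lighter + 0.05) / (L_darker + 0.05)
Ratio = (0.20310 + 0.05) / (0.10919 + 0.05) = 0.25310 / 0.15919 ≈ 1.5899
Ratio ≈ 1.59:1


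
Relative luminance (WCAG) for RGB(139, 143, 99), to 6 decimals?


Linearize each channel (sRGB transfer function): c = v/255; c_lin = c/12.92 if c ≤ 0.04045, else ((c+0.055)/1.055)^2.4
  R: 139/255 ≈ 0.545098 > 0.04045 → ((0.545098+0.055)/1.055)^2.4 ≈ 0.258183
  G: 143/255 ≈ 0.560784 > 0.04045 → ((0.560784+0.055)/1.055)^2.4 ≈ 0.274677
  B: 99/255 ≈ 0.388235 > 0.04045 → ((0.388235+0.055)/1.055)^2.4 ≈ 0.124772
R_lin = 0.258183, G_lin = 0.274677, B_lin = 0.124772
L = 0.2126×R + 0.7152×G + 0.0722×B
L = 0.2126×0.258183 + 0.7152×0.274677 + 0.0722×0.124772
L ≈ 0.260347


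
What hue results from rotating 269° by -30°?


New hue = (H + rotation) mod 360
New hue = (269 -30) mod 360
= 239 mod 360
= 239°


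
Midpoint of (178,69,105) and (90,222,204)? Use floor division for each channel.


Midpoint: each channel = ⌊(C₁+C₂)/2⌋
R: ⌊(178+90)/2⌋ = 134
G: ⌊(69+222)/2⌋ = 145
B: ⌊(105+204)/2⌋ = 154
= RGB(134, 145, 154)


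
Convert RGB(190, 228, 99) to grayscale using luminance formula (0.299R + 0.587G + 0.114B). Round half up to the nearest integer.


Gray = 0.299×R + 0.587×G + 0.114×B
Gray = 0.299×190 + 0.587×228 + 0.114×99
Gray = 56.810 + 133.836 + 11.286
Gray = 201.932 → round half up → 202
Gray = 202


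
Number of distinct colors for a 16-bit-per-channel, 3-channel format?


Total bits = 16 bits/channel × 3 channels = 48 bits
Distinct colors = 2^48
= 281,474,976,710,656 colors


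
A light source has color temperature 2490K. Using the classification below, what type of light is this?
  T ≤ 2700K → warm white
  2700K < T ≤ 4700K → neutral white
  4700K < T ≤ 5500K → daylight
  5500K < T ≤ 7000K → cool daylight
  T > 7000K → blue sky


Temperature: 2490K
2490K ≤ 2700K → warm white
Classification: warm white


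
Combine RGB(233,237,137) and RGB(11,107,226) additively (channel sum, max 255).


Additive: each channel = min(255, C₁+C₂)
R: 233+11 = 244 → 244
G: 237+107 = 344 → 255
B: 137+226 = 363 → 255
= RGB(244, 255, 255)


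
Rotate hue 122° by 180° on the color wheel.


New hue = (H + rotation) mod 360
New hue = (122 + 180) mod 360
= 302 mod 360
= 302°


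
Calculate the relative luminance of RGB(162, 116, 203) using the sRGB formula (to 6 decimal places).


Linearize each channel (sRGB transfer function): c = v/255; c_lin = c/12.92 if c ≤ 0.04045, else ((c+0.055)/1.055)^2.4
  R: 162/255 ≈ 0.635294 > 0.04045 → ((0.635294+0.055)/1.055)^2.4 ≈ 0.361307
  G: 116/255 ≈ 0.454902 > 0.04045 → ((0.454902+0.055)/1.055)^2.4 ≈ 0.174647
  B: 203/255 ≈ 0.796078 > 0.04045 → ((0.796078+0.055)/1.055)^2.4 ≈ 0.597202
R_lin = 0.361307, G_lin = 0.174647, B_lin = 0.597202
L = 0.2126×R + 0.7152×G + 0.0722×B
L = 0.2126×0.361307 + 0.7152×0.174647 + 0.0722×0.597202
L ≈ 0.244840


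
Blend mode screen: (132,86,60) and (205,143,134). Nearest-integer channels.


Screen: C = 255 - (255-A)×(255-B)/255, rounded to nearest integer
R: 255 - (255-132)×(255-205)/255 = 255 - 6150/255 ≈ 255 - 24.118 = 230.882 → 231
G: 255 - (255-86)×(255-143)/255 = 255 - 18928/255 ≈ 255 - 74.227 = 180.773 → 181
B: 255 - (255-60)×(255-134)/255 = 255 - 23595/255 ≈ 255 - 92.529 = 162.471 → 162
= RGB(231, 181, 162)


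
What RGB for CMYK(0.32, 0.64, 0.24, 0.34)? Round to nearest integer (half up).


R = 255 × (1-C) × (1-K) = 255 × 0.68 × 0.66 = 114.444 → 114
G = 255 × (1-M) × (1-K) = 255 × 0.36 × 0.66 = 60.588 → 61
B = 255 × (1-Y) × (1-K) = 255 × 0.76 × 0.66 = 127.908 → 128
= RGB(114, 61, 128)


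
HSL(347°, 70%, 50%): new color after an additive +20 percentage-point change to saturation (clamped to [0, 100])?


Original S = 70%
Adjustment = +20 percentage points
New S = 70 + (20) = 90
Clamp to [0, 100] → 90
= HSL(347°, 90%, 50%)


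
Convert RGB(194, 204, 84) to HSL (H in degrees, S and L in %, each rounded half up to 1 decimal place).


Normalize: R'=194/255≈0.7608, G'=204/255≈0.8000, B'=84/255≈0.3294
Max=204/255, Min=84/255, Δ=Max-Min=120/255
L = (Max+Min)/2 = (204+84)/510 = 288/510 = 0.56470… → L = 56.5%
L > 0.5 → S = Δ/(2-Max-Min) = 120/(510-204-84) = 120/222 = 0.54054… → S = 54.1%
(the 1/255 factors cancel in S and H, so raw channel differences can be used)
Max is G' → H = 60 × ((B-R)/Δ + 2) = 60 × ((84-194)/120 + 2)
  -110/120 + 2 = -0.9166… + 2 = 1.0833…
  H = 60 × 1.0833… = 65° → H = 65.0°
= HSL(65.0°, 54.1%, 56.5%)


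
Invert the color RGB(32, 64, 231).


Invert: (255-R, 255-G, 255-B)
R: 255-32 = 223
G: 255-64 = 191
B: 255-231 = 24
= RGB(223, 191, 24)


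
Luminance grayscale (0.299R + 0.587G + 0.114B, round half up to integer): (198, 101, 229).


Gray = 0.299×R + 0.587×G + 0.114×B
Gray = 0.299×198 + 0.587×101 + 0.114×229
Gray = 59.202 + 59.287 + 26.106
Gray = 144.595 → round half up → 145
Gray = 145


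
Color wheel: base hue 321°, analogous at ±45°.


Base hue: 321°
Left analog: (321 - 45) mod 360 = 276°
Right analog: (321 + 45) mod 360 = 6°
Analogous hues = 276° and 6°


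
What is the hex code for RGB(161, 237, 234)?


R = 161 → A1 (hex)
G = 237 → ED (hex)
B = 234 → EA (hex)
Hex = #A1EDEA


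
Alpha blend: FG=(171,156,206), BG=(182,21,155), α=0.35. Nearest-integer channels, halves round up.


C = α×F + (1-α)×B, with 1-α = 0.65
R: 0.35×171 + 0.65×182 = 59.85 + 118.30 = 178.15 → 178
G: 0.35×156 + 0.65×21 = 54.60 + 13.65 = 68.25 → 68
B: 0.35×206 + 0.65×155 = 72.10 + 100.75 = 172.85 → 173
= RGB(178, 68, 173)


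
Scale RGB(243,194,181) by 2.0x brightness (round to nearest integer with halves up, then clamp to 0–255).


Multiply each channel by 2.0, round half up, clamp to [0, 255]
R: 243×2.0 = 486 → clamp → 255
G: 194×2.0 = 388 → clamp → 255
B: 181×2.0 = 362 → clamp → 255
= RGB(255, 255, 255)


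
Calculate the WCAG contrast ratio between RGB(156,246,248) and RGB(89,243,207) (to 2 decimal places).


Linearize each sRGB channel c=v/255: c/12.92 if c ≤ 0.04045 else ((c+0.055)/1.055)^2.4
L = 0.2126×R_lin + 0.7152×G_lin + 0.0722×B_lin
Color 1 (156,246,248):
  R=156: 156/255≈0.6118 > 0.04045 → ((0.6118+0.055)/1.055)^2.4 ≈ 0.33245
  G=246: 246/255≈0.9647 > 0.04045 → ((0.9647+0.055)/1.055)^2.4 ≈ 0.92158
  B=248: 248/255≈0.9725 > 0.04045 → ((0.9725+0.055)/1.055)^2.4 ≈ 0.93869
  L1 = 0.2126×0.33245 + 0.7152×0.92158 + 0.0722×0.93869 ≈ 0.79757
Color 2 (89,243,207):
  R=89: 89/255≈0.3490 > 0.04045 → ((0.3490+0.055)/1.055)^2.4 ≈ 0.09990
  G=243: 243/255≈0.9529 > 0.04045 → ((0.9529+0.055)/1.055)^2.4 ≈ 0.89627
  B=207: 207/255≈0.8118 > 0.04045 → ((0.8118+0.055)/1.055)^2.4 ≈ 0.62396
  L2 = 0.2126×0.09990 + 0.7152×0.89627 + 0.0722×0.62396 ≈ 0.70730
Lighter = 0.79757, Darker = 0.70730
Ratio = (L_lighter + 0.05) / (L_darker + 0.05)
Ratio = (0.79757 + 0.05) / (0.70730 + 0.05) = 0.84757 / 0.75730 ≈ 1.1192
Ratio ≈ 1.12:1


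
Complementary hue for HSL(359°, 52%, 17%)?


Complement = opposite side of color wheel = hue + 180°
H' = (359 + 180) mod 360 = 179°
S and L unchanged.
= HSL(179°, 52%, 17%)


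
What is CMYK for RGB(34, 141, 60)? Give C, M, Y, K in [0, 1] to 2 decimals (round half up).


R'=34/255≈0.1333, G'=141/255≈0.5529, B'=60/255≈0.2353
K = 1 - max(R',G',B') = 1 - 141/255 = 114/255 = 0.44705… → 0.45
(1-R'-K)/(1-K) simplifies to (max-R)/max with max = 141:
C = (141-34)/141 = 107/141 = 0.75886… → 0.76
M = (141-141)/141 = 0/141 = 0 → 0.00
Y = (141-60)/141 = 81/141 = 0.57446… → 0.57
= CMYK(0.76, 0.00, 0.57, 0.45)


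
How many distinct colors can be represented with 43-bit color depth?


Colors = 2^bits = 2^43
= 8,796,093,022,208 colors


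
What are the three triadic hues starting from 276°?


Triadic: equally spaced at 120° intervals
H1 = 276°
H2 = (276 + 120) mod 360 = 36°
H3 = (276 + 240) mod 360 = 156°
Triadic = 276°, 36°, 156°


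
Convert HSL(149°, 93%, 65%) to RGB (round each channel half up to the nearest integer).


H=149°, S=0.93, L=0.65
C = (1-|2L-1|)×S = (1-|0.30|)×0.93 = 0.651
H' = H/60 = 149/60 ≈ 2.4833; X = C×(1-|H' mod 2 - 1|) = 0.31465
m = L - C/2 = 0.65 - 0.3255 = 0.3245
Sector ⌊H'⌋ = 2 → (R',G',B') = (0.0, 0.651, 0.31465)
RGB = ((R'+m)×255, (G'+m)×255, (B'+m)×255) = (82.7475, 248.7525, 162.98325)
Round half up → RGB(83, 249, 163)


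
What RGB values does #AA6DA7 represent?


AA → 170 (R)
6D → 109 (G)
A7 → 167 (B)
= RGB(170, 109, 167)


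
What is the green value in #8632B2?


Color: #8632B2
R = 86 = 134
G = 32 = 50
B = B2 = 178
Green = 50


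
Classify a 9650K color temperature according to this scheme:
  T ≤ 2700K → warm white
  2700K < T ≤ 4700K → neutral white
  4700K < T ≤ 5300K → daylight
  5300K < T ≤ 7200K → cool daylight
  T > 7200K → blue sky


Temperature: 9650K
9650K > 7200K → blue sky
Classification: blue sky


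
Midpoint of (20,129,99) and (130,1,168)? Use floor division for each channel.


Midpoint: each channel = ⌊(C₁+C₂)/2⌋
R: ⌊(20+130)/2⌋ = 75
G: ⌊(129+1)/2⌋ = 65
B: ⌊(99+168)/2⌋ = 133
= RGB(75, 65, 133)


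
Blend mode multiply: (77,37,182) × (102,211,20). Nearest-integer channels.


Multiply: C = A×B/255, rounded to nearest integer
R: 77×102/255 = 7854/255 ≈ 30.800 → 31
G: 37×211/255 = 7807/255 ≈ 30.616 → 31
B: 182×20/255 = 3640/255 ≈ 14.275 → 14
= RGB(31, 31, 14)


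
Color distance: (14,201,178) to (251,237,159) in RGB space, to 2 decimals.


d = √[(R₁-R₂)² + (G₁-G₂)² + (B₁-B₂)²]
d = √[(14-251)² + (201-237)² + (178-159)²]
d = √[56169 + 1296 + 361]
d = √57826
d ≈ 240.47


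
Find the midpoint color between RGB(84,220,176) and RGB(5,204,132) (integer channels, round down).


Midpoint: each channel = ⌊(C₁+C₂)/2⌋
R: ⌊(84+5)/2⌋ = 44
G: ⌊(220+204)/2⌋ = 212
B: ⌊(176+132)/2⌋ = 154
= RGB(44, 212, 154)


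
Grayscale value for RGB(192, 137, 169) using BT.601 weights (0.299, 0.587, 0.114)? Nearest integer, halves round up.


Gray = 0.299×R + 0.587×G + 0.114×B
Gray = 0.299×192 + 0.587×137 + 0.114×169
Gray = 57.408 + 80.419 + 19.266
Gray = 157.093 → round half up → 157
Gray = 157


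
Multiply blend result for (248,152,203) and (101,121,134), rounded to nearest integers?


Multiply: C = A×B/255, rounded to nearest integer
R: 248×101/255 = 25048/255 ≈ 98.227 → 98
G: 152×121/255 = 18392/255 ≈ 72.125 → 72
B: 203×134/255 = 27202/255 ≈ 106.675 → 107
= RGB(98, 72, 107)


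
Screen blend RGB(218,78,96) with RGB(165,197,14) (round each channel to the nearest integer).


Screen: C = 255 - (255-A)×(255-B)/255, rounded to nearest integer
R: 255 - (255-218)×(255-165)/255 = 255 - 3330/255 ≈ 255 - 13.059 = 241.941 → 242
G: 255 - (255-78)×(255-197)/255 = 255 - 10266/255 ≈ 255 - 40.259 = 214.741 → 215
B: 255 - (255-96)×(255-14)/255 = 255 - 38319/255 ≈ 255 - 150.271 = 104.729 → 105
= RGB(242, 215, 105)


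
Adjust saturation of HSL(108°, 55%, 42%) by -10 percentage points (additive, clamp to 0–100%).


Original S = 55%
Adjustment = -10 percentage points
New S = 55 + (-10) = 45
Clamp to [0, 100] → 45
= HSL(108°, 45%, 42%)


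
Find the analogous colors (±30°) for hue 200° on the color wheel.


Base hue: 200°
Left analog: (200 - 30) mod 360 = 170°
Right analog: (200 + 30) mod 360 = 230°
Analogous hues = 170° and 230°


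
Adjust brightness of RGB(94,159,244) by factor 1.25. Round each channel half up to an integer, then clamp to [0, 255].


Multiply each channel by 1.25, round half up, clamp to [0, 255]
R: 94×1.25 = 117.5 → round → 118
G: 159×1.25 = 198.75 → round → 199
B: 244×1.25 = 305 → clamp → 255
= RGB(118, 199, 255)


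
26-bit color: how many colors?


Colors = 2^bits = 2^26
= 67,108,864 colors


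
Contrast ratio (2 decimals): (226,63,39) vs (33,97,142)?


Linearize each sRGB channel c=v/255: c/12.92 if c ≤ 0.04045 else ((c+0.055)/1.055)^2.4
L = 0.2126×R_lin + 0.7152×G_lin + 0.0722×B_lin
Color 1 (226,63,39):
  R=226: 226/255≈0.8863 > 0.04045 → ((0.8863+0.055)/1.055)^2.4 ≈ 0.76052
  G=63: 63/255≈0.2471 > 0.04045 → ((0.2471+0.055)/1.055)^2.4 ≈ 0.04971
  B=39: 39/255≈0.1529 > 0.04045 → ((0.1529+0.055)/1.055)^2.4 ≈ 0.02029
  L1 = 0.2126×0.76052 + 0.7152×0.04971 + 0.0722×0.02029 ≈ 0.19870
Color 2 (33,97,142):
  R=33: 33/255≈0.1294 > 0.04045 → ((0.1294+0.055)/1.055)^2.4 ≈ 0.01521
  G=97: 97/255≈0.3804 > 0.04045 → ((0.3804+0.055)/1.055)^2.4 ≈ 0.11954
  B=142: 142/255≈0.5569 > 0.04045 → ((0.5569+0.055)/1.055)^2.4 ≈ 0.27050
  L2 = 0.2126×0.01521 + 0.7152×0.11954 + 0.0722×0.27050 ≈ 0.10826
Lighter = 0.19870, Darker = 0.10826
Ratio = (L_lighter + 0.05) / (L_darker + 0.05)
Ratio = (0.19870 + 0.05) / (0.10826 + 0.05) = 0.24870 / 0.15826 ≈ 1.5715
Ratio ≈ 1.57:1


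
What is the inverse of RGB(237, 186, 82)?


Invert: (255-R, 255-G, 255-B)
R: 255-237 = 18
G: 255-186 = 69
B: 255-82 = 173
= RGB(18, 69, 173)


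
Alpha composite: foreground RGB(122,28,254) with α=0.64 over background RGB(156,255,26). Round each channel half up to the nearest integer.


C = α×F + (1-α)×B, with 1-α = 0.36
R: 0.64×122 + 0.36×156 = 78.08 + 56.16 = 134.24 → 134
G: 0.64×28 + 0.36×255 = 17.92 + 91.80 = 109.72 → 110
B: 0.64×254 + 0.36×26 = 162.56 + 9.36 = 171.92 → 172
= RGB(134, 110, 172)


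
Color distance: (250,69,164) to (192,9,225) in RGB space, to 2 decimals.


d = √[(R₁-R₂)² + (G₁-G₂)² + (B₁-B₂)²]
d = √[(250-192)² + (69-9)² + (164-225)²]
d = √[3364 + 3600 + 3721]
d = √10685
d ≈ 103.37


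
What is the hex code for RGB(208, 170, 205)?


R = 208 → D0 (hex)
G = 170 → AA (hex)
B = 205 → CD (hex)
Hex = #D0AACD


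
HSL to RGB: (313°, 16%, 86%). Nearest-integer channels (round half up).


H=313°, S=0.16, L=0.86
C = (1-|2L-1|)×S = (1-|0.72|)×0.16 = 0.0448
H' = H/60 = 313/60 ≈ 5.2167; X = C×(1-|H' mod 2 - 1|) ≈ 0.0351
m = L - C/2 = 0.86 - 0.0224 = 0.8376
Sector ⌊H'⌋ = 5 → (R',G',B') = (0.0448, 0.0, ≈0.0351)
RGB = ((R'+m)×255, (G'+m)×255, (B'+m)×255) = (225.012, 213.588, 222.5368)
Round half up → RGB(225, 214, 223)


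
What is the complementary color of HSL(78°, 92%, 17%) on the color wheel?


Complement = opposite side of color wheel = hue + 180°
H' = (78 + 180) mod 360 = 258°
S and L unchanged.
= HSL(258°, 92%, 17%)


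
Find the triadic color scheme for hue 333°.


Triadic: equally spaced at 120° intervals
H1 = 333°
H2 = (333 + 120) mod 360 = 93°
H3 = (333 + 240) mod 360 = 213°
Triadic = 333°, 93°, 213°


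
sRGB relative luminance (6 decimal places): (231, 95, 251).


Linearize each channel (sRGB transfer function): c = v/255; c_lin = c/12.92 if c ≤ 0.04045, else ((c+0.055)/1.055)^2.4
  R: 231/255 ≈ 0.905882 > 0.04045 → ((0.905882+0.055)/1.055)^2.4 ≈ 0.799103
  G: 95/255 ≈ 0.372549 > 0.04045 → ((0.372549+0.055)/1.055)^2.4 ≈ 0.114435
  B: 251/255 ≈ 0.984314 > 0.04045 → ((0.984314+0.055)/1.055)^2.4 ≈ 0.964686
R_lin = 0.799103, G_lin = 0.114435, B_lin = 0.964686
L = 0.2126×R + 0.7152×G + 0.0722×B
L = 0.2126×0.799103 + 0.7152×0.114435 + 0.0722×0.964686
L ≈ 0.321384


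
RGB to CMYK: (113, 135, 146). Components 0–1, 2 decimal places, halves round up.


R'=113/255≈0.4431, G'=135/255≈0.5294, B'=146/255≈0.5725
K = 1 - max(R',G',B') = 1 - 146/255 = 109/255 = 0.42745… → 0.43
(1-R'-K)/(1-K) simplifies to (max-R)/max with max = 146:
C = (146-113)/146 = 33/146 = 0.22602… → 0.23
M = (146-135)/146 = 11/146 = 0.07534… → 0.08
Y = (146-146)/146 = 0/146 = 0 → 0.00
= CMYK(0.23, 0.08, 0.00, 0.43)


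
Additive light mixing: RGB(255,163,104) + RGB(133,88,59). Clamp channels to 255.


Additive: each channel = min(255, C₁+C₂)
R: 255+133 = 388 → 255
G: 163+88 = 251 → 251
B: 104+59 = 163 → 163
= RGB(255, 251, 163)


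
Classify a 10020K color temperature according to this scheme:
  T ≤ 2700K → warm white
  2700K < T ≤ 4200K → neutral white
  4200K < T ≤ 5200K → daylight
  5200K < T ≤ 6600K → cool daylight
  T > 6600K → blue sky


Temperature: 10020K
10020K > 6600K → blue sky
Classification: blue sky


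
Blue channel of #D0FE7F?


Color: #D0FE7F
R = D0 = 208
G = FE = 254
B = 7F = 127
Blue = 127


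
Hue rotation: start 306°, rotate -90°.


New hue = (H + rotation) mod 360
New hue = (306 -90) mod 360
= 216 mod 360
= 216°


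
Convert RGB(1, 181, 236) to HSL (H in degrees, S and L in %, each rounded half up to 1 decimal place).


Normalize: R'=1/255≈0.0039, G'=181/255≈0.7098, B'=236/255≈0.9255
Max=236/255, Min=1/255, Δ=Max-Min=235/255
L = (Max+Min)/2 = (236+1)/510 = 237/510 = 0.46470… → L = 46.5%
L ≤ 0.5 → S = Δ/(Max+Min) = 235/(236+1) = 235/237 = 0.99156… → S = 99.2%
(the 1/255 factors cancel in S and H, so raw channel differences can be used)
Max is B' → H = 60 × ((R-G)/Δ + 4) = 60 × ((1-181)/235 + 4)
  -180/235 + 4 = -0.7659… + 4 = 3.2340…
  H = 60 × 3.2340… = 194.042…° → H = 194.0°
= HSL(194.0°, 99.2%, 46.5%)


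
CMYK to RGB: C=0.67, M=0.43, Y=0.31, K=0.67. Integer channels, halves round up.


R = 255 × (1-C) × (1-K) = 255 × 0.33 × 0.33 = 27.7695 → 28
G = 255 × (1-M) × (1-K) = 255 × 0.57 × 0.33 = 47.9655 → 48
B = 255 × (1-Y) × (1-K) = 255 × 0.69 × 0.33 = 58.0635 → 58
= RGB(28, 48, 58)


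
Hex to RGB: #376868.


37 → 55 (R)
68 → 104 (G)
68 → 104 (B)
= RGB(55, 104, 104)


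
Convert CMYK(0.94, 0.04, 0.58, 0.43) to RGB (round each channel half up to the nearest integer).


R = 255 × (1-C) × (1-K) = 255 × 0.06 × 0.57 = 8.721 → 9
G = 255 × (1-M) × (1-K) = 255 × 0.96 × 0.57 = 139.536 → 140
B = 255 × (1-Y) × (1-K) = 255 × 0.42 × 0.57 = 61.047 → 61
= RGB(9, 140, 61)


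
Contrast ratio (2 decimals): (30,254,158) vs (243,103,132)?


Linearize each sRGB channel c=v/255: c/12.92 if c ≤ 0.04045 else ((c+0.055)/1.055)^2.4
L = 0.2126×R_lin + 0.7152×G_lin + 0.0722×B_lin
Color 1 (30,254,158):
  R=30: 30/255≈0.1176 > 0.04045 → ((0.1176+0.055)/1.055)^2.4 ≈ 0.01298
  G=254: 254/255≈0.9961 > 0.04045 → ((0.9961+0.055)/1.055)^2.4 ≈ 0.99110
  B=158: 158/255≈0.6196 > 0.04045 → ((0.6196+0.055)/1.055)^2.4 ≈ 0.34191
  L1 = 0.2126×0.01298 + 0.7152×0.99110 + 0.0722×0.34191 ≈ 0.73628
Color 2 (243,103,132):
  R=243: 243/255≈0.9529 > 0.04045 → ((0.9529+0.055)/1.055)^2.4 ≈ 0.89627
  G=103: 103/255≈0.4039 > 0.04045 → ((0.4039+0.055)/1.055)^2.4 ≈ 0.13563
  B=132: 132/255≈0.5176 > 0.04045 → ((0.5176+0.055)/1.055)^2.4 ≈ 0.23074
  L2 = 0.2126×0.89627 + 0.7152×0.13563 + 0.0722×0.23074 ≈ 0.30421
Lighter = 0.73628, Darker = 0.30421
Ratio = (L_lighter + 0.05) / (L_darker + 0.05)
Ratio = (0.73628 + 0.05) / (0.30421 + 0.05) = 0.78628 / 0.35421 ≈ 2.2198
Ratio ≈ 2.22:1


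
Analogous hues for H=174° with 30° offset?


Base hue: 174°
Left analog: (174 - 30) mod 360 = 144°
Right analog: (174 + 30) mod 360 = 204°
Analogous hues = 144° and 204°


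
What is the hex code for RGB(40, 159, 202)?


R = 40 → 28 (hex)
G = 159 → 9F (hex)
B = 202 → CA (hex)
Hex = #289FCA


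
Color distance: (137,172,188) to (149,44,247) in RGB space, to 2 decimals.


d = √[(R₁-R₂)² + (G₁-G₂)² + (B₁-B₂)²]
d = √[(137-149)² + (172-44)² + (188-247)²]
d = √[144 + 16384 + 3481]
d = √20009
d ≈ 141.45


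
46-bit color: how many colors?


Colors = 2^bits = 2^46
= 70,368,744,177,664 colors


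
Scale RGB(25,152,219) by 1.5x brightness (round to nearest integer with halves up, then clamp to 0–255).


Multiply each channel by 1.5, round half up, clamp to [0, 255]
R: 25×1.5 = 37.5 → round → 38
G: 152×1.5 = 228
B: 219×1.5 = 328.5 → round → 329 → clamp → 255
= RGB(38, 228, 255)


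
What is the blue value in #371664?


Color: #371664
R = 37 = 55
G = 16 = 22
B = 64 = 100
Blue = 100


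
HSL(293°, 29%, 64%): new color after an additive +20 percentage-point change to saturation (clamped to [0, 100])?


Original S = 29%
Adjustment = +20 percentage points
New S = 29 + (20) = 49
Clamp to [0, 100] → 49
= HSL(293°, 49%, 64%)


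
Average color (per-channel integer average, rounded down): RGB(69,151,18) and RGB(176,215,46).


Midpoint: each channel = ⌊(C₁+C₂)/2⌋
R: ⌊(69+176)/2⌋ = 122
G: ⌊(151+215)/2⌋ = 183
B: ⌊(18+46)/2⌋ = 32
= RGB(122, 183, 32)


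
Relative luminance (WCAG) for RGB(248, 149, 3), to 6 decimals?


Linearize each channel (sRGB transfer function): c = v/255; c_lin = c/12.92 if c ≤ 0.04045, else ((c+0.055)/1.055)^2.4
  R: 248/255 ≈ 0.972549 > 0.04045 → ((0.972549+0.055)/1.055)^2.4 ≈ 0.938686
  G: 149/255 ≈ 0.584314 > 0.04045 → ((0.584314+0.055)/1.055)^2.4 ≈ 0.300544
  B: 3/255 ≈ 0.011765 ≤ 0.04045 → 0.011765/12.92 ≈ 0.000911
R_lin = 0.938686, G_lin = 0.300544, B_lin = 0.000911
L = 0.2126×R + 0.7152×G + 0.0722×B
L = 0.2126×0.938686 + 0.7152×0.300544 + 0.0722×0.000911
L ≈ 0.414579


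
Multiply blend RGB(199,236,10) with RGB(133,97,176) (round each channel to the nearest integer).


Multiply: C = A×B/255, rounded to nearest integer
R: 199×133/255 = 26467/255 ≈ 103.792 → 104
G: 236×97/255 = 22892/255 ≈ 89.773 → 90
B: 10×176/255 = 1760/255 ≈ 6.902 → 7
= RGB(104, 90, 7)


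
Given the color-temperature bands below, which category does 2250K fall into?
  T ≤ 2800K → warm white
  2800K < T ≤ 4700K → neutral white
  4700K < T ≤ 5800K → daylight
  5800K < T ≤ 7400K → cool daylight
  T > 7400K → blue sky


Temperature: 2250K
2250K ≤ 2800K → warm white
Classification: warm white


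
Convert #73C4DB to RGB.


73 → 115 (R)
C4 → 196 (G)
DB → 219 (B)
= RGB(115, 196, 219)


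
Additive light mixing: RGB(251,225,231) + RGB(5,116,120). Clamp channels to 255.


Additive: each channel = min(255, C₁+C₂)
R: 251+5 = 256 → 255
G: 225+116 = 341 → 255
B: 231+120 = 351 → 255
= RGB(255, 255, 255)


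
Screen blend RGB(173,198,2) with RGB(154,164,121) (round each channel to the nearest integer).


Screen: C = 255 - (255-A)×(255-B)/255, rounded to nearest integer
R: 255 - (255-173)×(255-154)/255 = 255 - 8282/255 ≈ 255 - 32.478 = 222.522 → 223
G: 255 - (255-198)×(255-164)/255 = 255 - 5187/255 ≈ 255 - 20.341 = 234.659 → 235
B: 255 - (255-2)×(255-121)/255 = 255 - 33902/255 ≈ 255 - 132.949 = 122.051 → 122
= RGB(223, 235, 122)


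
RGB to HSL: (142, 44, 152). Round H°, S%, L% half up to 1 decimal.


Normalize: R'=142/255≈0.5569, G'=44/255≈0.1725, B'=152/255≈0.5961
Max=152/255, Min=44/255, Δ=Max-Min=108/255
L = (Max+Min)/2 = (152+44)/510 = 196/510 = 0.38431… → L = 38.4%
L ≤ 0.5 → S = Δ/(Max+Min) = 108/(152+44) = 108/196 = 0.55102… → S = 55.1%
(the 1/255 factors cancel in S and H, so raw channel differences can be used)
Max is B' → H = 60 × ((R-G)/Δ + 4) = 60 × ((142-44)/108 + 4)
  98/108 + 4 = 0.9074… + 4 = 4.9074…
  H = 60 × 4.9074… = 294.444…° → H = 294.4°
= HSL(294.4°, 55.1%, 38.4%)


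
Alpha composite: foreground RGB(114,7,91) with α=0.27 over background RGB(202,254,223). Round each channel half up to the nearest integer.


C = α×F + (1-α)×B, with 1-α = 0.73
R: 0.27×114 + 0.73×202 = 30.78 + 147.46 = 178.24 → 178
G: 0.27×7 + 0.73×254 = 1.89 + 185.42 = 187.31 → 187
B: 0.27×91 + 0.73×223 = 24.57 + 162.79 = 187.36 → 187
= RGB(178, 187, 187)


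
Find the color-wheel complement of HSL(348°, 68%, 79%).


Complement = opposite side of color wheel = hue + 180°
H' = (348 + 180) mod 360 = 168°
S and L unchanged.
= HSL(168°, 68%, 79%)


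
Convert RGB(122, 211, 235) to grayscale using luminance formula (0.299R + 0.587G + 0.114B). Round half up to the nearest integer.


Gray = 0.299×R + 0.587×G + 0.114×B
Gray = 0.299×122 + 0.587×211 + 0.114×235
Gray = 36.478 + 123.857 + 26.790
Gray = 187.125 → round half up → 187
Gray = 187


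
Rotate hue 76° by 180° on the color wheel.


New hue = (H + rotation) mod 360
New hue = (76 + 180) mod 360
= 256 mod 360
= 256°


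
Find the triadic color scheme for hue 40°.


Triadic: equally spaced at 120° intervals
H1 = 40°
H2 = (40 + 120) mod 360 = 160°
H3 = (40 + 240) mod 360 = 280°
Triadic = 40°, 160°, 280°


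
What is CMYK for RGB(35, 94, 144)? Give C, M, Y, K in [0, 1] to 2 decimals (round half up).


R'=35/255≈0.1373, G'=94/255≈0.3686, B'=144/255≈0.5647
K = 1 - max(R',G',B') = 1 - 144/255 = 111/255 = 0.43529… → 0.44
(1-R'-K)/(1-K) simplifies to (max-R)/max with max = 144:
C = (144-35)/144 = 109/144 = 0.75694… → 0.76
M = (144-94)/144 = 50/144 = 0.34722… → 0.35
Y = (144-144)/144 = 0/144 = 0 → 0.00
= CMYK(0.76, 0.35, 0.00, 0.44)


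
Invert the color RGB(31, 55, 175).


Invert: (255-R, 255-G, 255-B)
R: 255-31 = 224
G: 255-55 = 200
B: 255-175 = 80
= RGB(224, 200, 80)


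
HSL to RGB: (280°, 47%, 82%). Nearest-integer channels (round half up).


H=280°, S=0.47, L=0.82
C = (1-|2L-1|)×S = (1-|0.64|)×0.47 = 0.1692
H' = H/60 = 280/60 ≈ 4.6667; X = C×(1-|H' mod 2 - 1|) = 0.1128
m = L - C/2 = 0.82 - 0.0846 = 0.7354
Sector ⌊H'⌋ = 4 → (R',G',B') = (0.1128, 0.0, 0.1692)
RGB = ((R'+m)×255, (G'+m)×255, (B'+m)×255) = (216.291, 187.527, 230.673)
Round half up → RGB(216, 188, 231)


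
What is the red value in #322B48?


Color: #322B48
R = 32 = 50
G = 2B = 43
B = 48 = 72
Red = 50


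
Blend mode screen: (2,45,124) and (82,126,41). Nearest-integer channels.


Screen: C = 255 - (255-A)×(255-B)/255, rounded to nearest integer
R: 255 - (255-2)×(255-82)/255 = 255 - 43769/255 ≈ 255 - 171.643 = 83.357 → 83
G: 255 - (255-45)×(255-126)/255 = 255 - 27090/255 ≈ 255 - 106.235 = 148.765 → 149
B: 255 - (255-124)×(255-41)/255 = 255 - 28034/255 ≈ 255 - 109.937 = 145.063 → 145
= RGB(83, 149, 145)


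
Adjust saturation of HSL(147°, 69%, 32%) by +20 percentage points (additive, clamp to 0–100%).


Original S = 69%
Adjustment = +20 percentage points
New S = 69 + (20) = 89
Clamp to [0, 100] → 89
= HSL(147°, 89%, 32%)


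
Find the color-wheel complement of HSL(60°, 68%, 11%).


Complement = opposite side of color wheel = hue + 180°
H' = (60 + 180) mod 360 = 240°
S and L unchanged.
= HSL(240°, 68%, 11%)


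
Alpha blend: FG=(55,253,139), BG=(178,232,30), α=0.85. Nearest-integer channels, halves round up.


C = α×F + (1-α)×B, with 1-α = 0.15
R: 0.85×55 + 0.15×178 = 46.75 + 26.70 = 73.45 → 73
G: 0.85×253 + 0.15×232 = 215.05 + 34.80 = 249.85 → 250
B: 0.85×139 + 0.15×30 = 118.15 + 4.50 = 122.65 → 123
= RGB(73, 250, 123)


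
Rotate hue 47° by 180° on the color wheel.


New hue = (H + rotation) mod 360
New hue = (47 + 180) mod 360
= 227 mod 360
= 227°


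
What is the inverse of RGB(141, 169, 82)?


Invert: (255-R, 255-G, 255-B)
R: 255-141 = 114
G: 255-169 = 86
B: 255-82 = 173
= RGB(114, 86, 173)


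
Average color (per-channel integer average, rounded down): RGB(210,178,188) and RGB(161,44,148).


Midpoint: each channel = ⌊(C₁+C₂)/2⌋
R: ⌊(210+161)/2⌋ = 185
G: ⌊(178+44)/2⌋ = 111
B: ⌊(188+148)/2⌋ = 168
= RGB(185, 111, 168)


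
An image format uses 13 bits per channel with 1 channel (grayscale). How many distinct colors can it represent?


Total bits = 13 bits/channel × 1 channels = 13 bits
Distinct colors = 2^13
= 8,192 colors


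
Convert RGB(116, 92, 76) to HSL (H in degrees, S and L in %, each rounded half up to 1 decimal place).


Normalize: R'=116/255≈0.4549, G'=92/255≈0.3608, B'=76/255≈0.2980
Max=116/255, Min=76/255, Δ=Max-Min=40/255
L = (Max+Min)/2 = (116+76)/510 = 192/510 = 0.37647… → L = 37.6%
L ≤ 0.5 → S = Δ/(Max+Min) = 40/(116+76) = 40/192 = 0.20833… → S = 20.8%
(the 1/255 factors cancel in S and H, so raw channel differences can be used)
Max is R' → H = 60 × (((G-B)/Δ) mod 6) = 60 × (((92-76)/40) mod 6)
  16/40 = 0.4
  H = 60 × 0.4 = 24° → H = 24.0°
= HSL(24.0°, 20.8%, 37.6%)


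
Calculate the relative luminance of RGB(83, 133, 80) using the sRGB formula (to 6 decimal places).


Linearize each channel (sRGB transfer function): c = v/255; c_lin = c/12.92 if c ≤ 0.04045, else ((c+0.055)/1.055)^2.4
  R: 83/255 ≈ 0.325490 > 0.04045 → ((0.325490+0.055)/1.055)^2.4 ≈ 0.086500
  G: 133/255 ≈ 0.521569 > 0.04045 → ((0.521569+0.055)/1.055)^2.4 ≈ 0.234551
  B: 80/255 ≈ 0.313725 > 0.04045 → ((0.313725+0.055)/1.055)^2.4 ≈ 0.080220
R_lin = 0.086500, G_lin = 0.234551, B_lin = 0.080220
L = 0.2126×R + 0.7152×G + 0.0722×B
L = 0.2126×0.086500 + 0.7152×0.234551 + 0.0722×0.080220
L ≈ 0.191932


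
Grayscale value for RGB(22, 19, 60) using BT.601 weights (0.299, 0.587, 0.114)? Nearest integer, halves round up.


Gray = 0.299×R + 0.587×G + 0.114×B
Gray = 0.299×22 + 0.587×19 + 0.114×60
Gray = 6.578 + 11.153 + 6.840
Gray = 24.571 → round half up → 25
Gray = 25


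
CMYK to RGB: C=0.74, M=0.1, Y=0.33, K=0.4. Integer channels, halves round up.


R = 255 × (1-C) × (1-K) = 255 × 0.26 × 0.60 = 39.78 → 40
G = 255 × (1-M) × (1-K) = 255 × 0.90 × 0.60 = 137.7 → 138
B = 255 × (1-Y) × (1-K) = 255 × 0.67 × 0.60 = 102.51 → 103
= RGB(40, 138, 103)


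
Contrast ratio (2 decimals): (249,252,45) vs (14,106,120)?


Linearize each sRGB channel c=v/255: c/12.92 if c ≤ 0.04045 else ((c+0.055)/1.055)^2.4
L = 0.2126×R_lin + 0.7152×G_lin + 0.0722×B_lin
Color 1 (249,252,45):
  R=249: 249/255≈0.9765 > 0.04045 → ((0.9765+0.055)/1.055)^2.4 ≈ 0.94731
  G=252: 252/255≈0.9882 > 0.04045 → ((0.9882+0.055)/1.055)^2.4 ≈ 0.97345
  B=45: 45/255≈0.1765 > 0.04045 → ((0.1765+0.055)/1.055)^2.4 ≈ 0.02624
  L1 = 0.2126×0.94731 + 0.7152×0.97345 + 0.0722×0.02624 ≈ 0.89950
Color 2 (14,106,120):
  R=14: 14/255≈0.0549 > 0.04045 → ((0.0549+0.055)/1.055)^2.4 ≈ 0.00439
  G=106: 106/255≈0.4157 > 0.04045 → ((0.4157+0.055)/1.055)^2.4 ≈ 0.14413
  B=120: 120/255≈0.4706 > 0.04045 → ((0.4706+0.055)/1.055)^2.4 ≈ 0.18782
  L2 = 0.2126×0.00439 + 0.7152×0.14413 + 0.0722×0.18782 ≈ 0.11757
Lighter = 0.89950, Darker = 0.11757
Ratio = (L_lighter + 0.05) / (L_darker + 0.05)
Ratio = (0.89950 + 0.05) / (0.11757 + 0.05) = 0.94950 / 0.16757 ≈ 5.6661
Ratio ≈ 5.67:1


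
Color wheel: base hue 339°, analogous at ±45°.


Base hue: 339°
Left analog: (339 - 45) mod 360 = 294°
Right analog: (339 + 45) mod 360 = 24°
Analogous hues = 294° and 24°


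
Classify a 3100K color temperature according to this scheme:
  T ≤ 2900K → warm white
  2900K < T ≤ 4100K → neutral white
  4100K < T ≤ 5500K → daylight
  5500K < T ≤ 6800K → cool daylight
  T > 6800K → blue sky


Temperature: 3100K
2900K < 3100K ≤ 4100K → neutral white
Classification: neutral white


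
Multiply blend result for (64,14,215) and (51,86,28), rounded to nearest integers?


Multiply: C = A×B/255, rounded to nearest integer
R: 64×51/255 = 3264/255 ≈ 12.800 → 13
G: 14×86/255 = 1204/255 ≈ 4.722 → 5
B: 215×28/255 = 6020/255 ≈ 23.608 → 24
= RGB(13, 5, 24)


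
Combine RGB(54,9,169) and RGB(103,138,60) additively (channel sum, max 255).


Additive: each channel = min(255, C₁+C₂)
R: 54+103 = 157 → 157
G: 9+138 = 147 → 147
B: 169+60 = 229 → 229
= RGB(157, 147, 229)


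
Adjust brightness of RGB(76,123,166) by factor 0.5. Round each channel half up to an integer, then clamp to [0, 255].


Multiply each channel by 0.5, round half up, clamp to [0, 255]
R: 76×0.5 = 38
G: 123×0.5 = 61.5 → round → 62
B: 166×0.5 = 83
= RGB(38, 62, 83)


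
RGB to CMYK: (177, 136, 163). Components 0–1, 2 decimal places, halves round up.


R'=177/255≈0.6941, G'=136/255≈0.5333, B'=163/255≈0.6392
K = 1 - max(R',G',B') = 1 - 177/255 = 78/255 = 0.30588… → 0.31
(1-R'-K)/(1-K) simplifies to (max-R)/max with max = 177:
C = (177-177)/177 = 0/177 = 0 → 0.00
M = (177-136)/177 = 41/177 = 0.23163… → 0.23
Y = (177-163)/177 = 14/177 = 0.07909… → 0.08
= CMYK(0.00, 0.23, 0.08, 0.31)


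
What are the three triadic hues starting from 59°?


Triadic: equally spaced at 120° intervals
H1 = 59°
H2 = (59 + 120) mod 360 = 179°
H3 = (59 + 240) mod 360 = 299°
Triadic = 59°, 179°, 299°


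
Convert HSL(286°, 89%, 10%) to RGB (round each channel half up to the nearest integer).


H=286°, S=0.89, L=0.10
C = (1-|2L-1|)×S = (1-|-0.80|)×0.89 = 0.178
H' = H/60 = 286/60 ≈ 4.7667; X = C×(1-|H' mod 2 - 1|) ≈ 0.1365
m = L - C/2 = 0.10 - 0.089 = 0.011
Sector ⌊H'⌋ = 4 → (R',G',B') = (≈0.1365, 0.0, 0.178)
RGB = ((R'+m)×255, (G'+m)×255, (B'+m)×255) = (37.604, 2.805, 48.195)
Round half up → RGB(38, 3, 48)


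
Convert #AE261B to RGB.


AE → 174 (R)
26 → 38 (G)
1B → 27 (B)
= RGB(174, 38, 27)


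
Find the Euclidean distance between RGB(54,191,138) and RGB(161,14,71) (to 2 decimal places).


d = √[(R₁-R₂)² + (G₁-G₂)² + (B₁-B₂)²]
d = √[(54-161)² + (191-14)² + (138-71)²]
d = √[11449 + 31329 + 4489]
d = √47267
d ≈ 217.41


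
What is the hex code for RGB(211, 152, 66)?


R = 211 → D3 (hex)
G = 152 → 98 (hex)
B = 66 → 42 (hex)
Hex = #D39842


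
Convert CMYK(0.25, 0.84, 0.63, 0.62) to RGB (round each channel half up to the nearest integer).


R = 255 × (1-C) × (1-K) = 255 × 0.75 × 0.38 = 72.675 → 73
G = 255 × (1-M) × (1-K) = 255 × 0.16 × 0.38 = 15.504 → 16
B = 255 × (1-Y) × (1-K) = 255 × 0.37 × 0.38 = 35.853 → 36
= RGB(73, 16, 36)


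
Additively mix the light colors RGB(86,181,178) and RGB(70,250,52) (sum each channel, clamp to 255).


Additive: each channel = min(255, C₁+C₂)
R: 86+70 = 156 → 156
G: 181+250 = 431 → 255
B: 178+52 = 230 → 230
= RGB(156, 255, 230)


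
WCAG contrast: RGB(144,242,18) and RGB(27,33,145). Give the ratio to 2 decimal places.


Linearize each sRGB channel c=v/255: c/12.92 if c ≤ 0.04045 else ((c+0.055)/1.055)^2.4
L = 0.2126×R_lin + 0.7152×G_lin + 0.0722×B_lin
Color 1 (144,242,18):
  R=144: 144/255≈0.5647 > 0.04045 → ((0.5647+0.055)/1.055)^2.4 ≈ 0.27889
  G=242: 242/255≈0.9490 > 0.04045 → ((0.9490+0.055)/1.055)^2.4 ≈ 0.88792
  B=18: 18/255≈0.0706 > 0.04045 → ((0.0706+0.055)/1.055)^2.4 ≈ 0.00605
  L1 = 0.2126×0.27889 + 0.7152×0.88792 + 0.0722×0.00605 ≈ 0.69477
Color 2 (27,33,145):
  R=27: 27/255≈0.1059 > 0.04045 → ((0.1059+0.055)/1.055)^2.4 ≈ 0.01096
  G=33: 33/255≈0.1294 > 0.04045 → ((0.1294+0.055)/1.055)^2.4 ≈ 0.01521
  B=145: 145/255≈0.5686 > 0.04045 → ((0.5686+0.055)/1.055)^2.4 ≈ 0.28315
  L2 = 0.2126×0.01096 + 0.7152×0.01521 + 0.0722×0.28315 ≈ 0.03365
Lighter = 0.69477, Darker = 0.03365
Ratio = (L_lighter + 0.05) / (L_darker + 0.05)
Ratio = (0.69477 + 0.05) / (0.03365 + 0.05) = 0.74477 / 0.08365 ≈ 8.9034
Ratio ≈ 8.90:1
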